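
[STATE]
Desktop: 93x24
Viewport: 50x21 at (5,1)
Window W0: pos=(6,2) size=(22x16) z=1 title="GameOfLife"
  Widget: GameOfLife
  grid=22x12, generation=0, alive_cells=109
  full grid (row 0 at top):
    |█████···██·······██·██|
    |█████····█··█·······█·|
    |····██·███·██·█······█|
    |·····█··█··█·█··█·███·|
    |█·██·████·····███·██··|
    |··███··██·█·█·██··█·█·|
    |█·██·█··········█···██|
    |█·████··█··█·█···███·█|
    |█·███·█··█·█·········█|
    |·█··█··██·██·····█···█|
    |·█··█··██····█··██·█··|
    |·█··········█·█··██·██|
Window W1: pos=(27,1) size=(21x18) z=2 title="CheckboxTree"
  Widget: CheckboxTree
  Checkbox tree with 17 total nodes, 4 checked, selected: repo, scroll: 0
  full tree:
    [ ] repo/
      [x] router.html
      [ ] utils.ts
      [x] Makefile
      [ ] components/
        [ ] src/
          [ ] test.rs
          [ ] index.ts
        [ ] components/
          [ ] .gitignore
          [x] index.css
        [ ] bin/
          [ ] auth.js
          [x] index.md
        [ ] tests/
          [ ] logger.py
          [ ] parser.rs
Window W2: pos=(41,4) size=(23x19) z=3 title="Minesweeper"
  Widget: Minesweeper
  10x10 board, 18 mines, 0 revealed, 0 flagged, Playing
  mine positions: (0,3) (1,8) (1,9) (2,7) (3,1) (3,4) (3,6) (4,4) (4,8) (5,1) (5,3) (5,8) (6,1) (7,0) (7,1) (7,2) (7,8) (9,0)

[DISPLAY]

                      ┏━━━━━━━━━━━━━━━━━━━┓       
 ┏━━━━━━━━━━━━━━━━━━━━┃ CheckboxTree      ┃       
 ┃ GameOfLife         ┠───────────────────┨       
 ┠────────────────────┃>[-] repo/   ┏━━━━━━━━━━━━━
 ┃Gen: 0              ┃   [x] router┃ Minesweeper 
 ┃████···██·······██·█┃   [ ] utils.┠─────────────
 ┃████····█··█·······█┃   [x] Makefi┃■■■■■■■■■■   
 ┃···██·███·██·█······┃   [-] compon┃■■■■■■■■■■   
 ┃····█··█··█·█··█·███┃     [ ] src/┃■■■■■■■■■■   
 ┃·██·████·····███·██·┃       [ ] te┃■■■■■■■■■■   
 ┃·███··██·█·█·██··█·█┃       [ ] in┃■■■■■■■■■■   
 ┃·██·█··········█···█┃     [-] comp┃■■■■■■■■■■   
 ┃·████··█··█·█···███·┃       [ ] .g┃■■■■■■■■■■   
 ┃·███·█··█·█·········┃       [x] in┃■■■■■■■■■■   
 ┃█··█··██·██·····█···┃     [-] bin/┃■■■■■■■■■■   
 ┃█··█··██····█··██·█·┃       [ ] au┃■■■■■■■■■■   
 ┗━━━━━━━━━━━━━━━━━━━━┃       [x] in┃             
                      ┗━━━━━━━━━━━━━┃             
                                    ┃             
                                    ┃             
                                    ┃             


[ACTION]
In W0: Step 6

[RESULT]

                      ┏━━━━━━━━━━━━━━━━━━━┓       
 ┏━━━━━━━━━━━━━━━━━━━━┃ CheckboxTree      ┃       
 ┃ GameOfLife         ┠───────────────────┨       
 ┠────────────────────┃>[-] repo/   ┏━━━━━━━━━━━━━
 ┃Gen: 6              ┃   [x] router┃ Minesweeper 
 ┃█······█████········┃   [ ] utils.┠─────────────
 ┃·█·····██···█·······┃   [x] Makefi┃■■■■■■■■■■   
 ┃··█···█···██········┃   [-] compon┃■■■■■■■■■■   
 ┃··█·····███·········┃     [ ] src/┃■■■■■■■■■■   
 ┃███·····█···········┃       [ ] te┃■■■■■■■■■■   
 ┃····················┃       [ ] in┃■■■■■■■■■■   
 ┃··██·······███···██·┃     [-] comp┃■■■■■■■■■■   
 ┃··██████···███·███··┃       [ ] .g┃■■■■■■■■■■   
 ┃········█···███████·┃       [x] in┃■■■■■■■■■■   
 ┃·········█··········┃     [-] bin/┃■■■■■■■■■■   
 ┃···████·██··██···█··┃       [ ] au┃■■■■■■■■■■   
 ┗━━━━━━━━━━━━━━━━━━━━┃       [x] in┃             
                      ┗━━━━━━━━━━━━━┃             
                                    ┃             
                                    ┃             
                                    ┃             


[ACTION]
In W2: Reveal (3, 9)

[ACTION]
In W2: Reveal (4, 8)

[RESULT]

                      ┏━━━━━━━━━━━━━━━━━━━┓       
 ┏━━━━━━━━━━━━━━━━━━━━┃ CheckboxTree      ┃       
 ┃ GameOfLife         ┠───────────────────┨       
 ┠────────────────────┃>[-] repo/   ┏━━━━━━━━━━━━━
 ┃Gen: 6              ┃   [x] router┃ Minesweeper 
 ┃█······█████········┃   [ ] utils.┠─────────────
 ┃·█·····██···█·······┃   [x] Makefi┃■■■✹■■■■■■   
 ┃··█···█···██········┃   [-] compon┃■■■■■■■■✹✹   
 ┃··█·····███·········┃     [ ] src/┃■■■■■■■✹■■   
 ┃███·····█···········┃       [ ] te┃■✹■■✹■✹■■1   
 ┃····················┃       [ ] in┃■■■■✹■■■✹■   
 ┃··██·······███···██·┃     [-] comp┃■✹■✹■■■■✹■   
 ┃··██████···███·███··┃       [ ] .g┃■✹■■■■■■■■   
 ┃········█···███████·┃       [x] in┃✹✹✹■■■■■✹■   
 ┃·········█··········┃     [-] bin/┃■■■■■■■■■■   
 ┃···████·██··██···█··┃       [ ] au┃✹■■■■■■■■■   
 ┗━━━━━━━━━━━━━━━━━━━━┃       [x] in┃             
                      ┗━━━━━━━━━━━━━┃             
                                    ┃             
                                    ┃             
                                    ┃             


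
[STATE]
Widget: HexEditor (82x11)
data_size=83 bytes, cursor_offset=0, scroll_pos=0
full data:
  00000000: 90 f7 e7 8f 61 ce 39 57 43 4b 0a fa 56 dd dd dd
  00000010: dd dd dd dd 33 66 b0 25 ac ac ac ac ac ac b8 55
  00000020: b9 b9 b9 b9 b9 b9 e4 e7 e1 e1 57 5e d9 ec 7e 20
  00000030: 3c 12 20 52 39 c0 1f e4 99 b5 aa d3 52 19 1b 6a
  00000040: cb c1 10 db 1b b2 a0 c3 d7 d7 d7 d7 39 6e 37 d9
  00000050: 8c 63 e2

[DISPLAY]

00000000  90 f7 e7 8f 61 ce 39 57  43 4b 0a fa 56 dd dd dd  |....a.9WCK..V...|    
00000010  dd dd dd dd 33 66 b0 25  ac ac ac ac ac ac b8 55  |....3f.%.......U|    
00000020  b9 b9 b9 b9 b9 b9 e4 e7  e1 e1 57 5e d9 ec 7e 20  |..........W^..~ |    
00000030  3c 12 20 52 39 c0 1f e4  99 b5 aa d3 52 19 1b 6a  |<. R9.......R..j|    
00000040  cb c1 10 db 1b b2 a0 c3  d7 d7 d7 d7 39 6e 37 d9  |............9n7.|    
00000050  8c 63 e2                                          |.c.             |    
                                                                                  
                                                                                  
                                                                                  
                                                                                  
                                                                                  


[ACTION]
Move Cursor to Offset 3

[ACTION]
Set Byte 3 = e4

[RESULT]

00000000  90 f7 e7 E4 61 ce 39 57  43 4b 0a fa 56 dd dd dd  |....a.9WCK..V...|    
00000010  dd dd dd dd 33 66 b0 25  ac ac ac ac ac ac b8 55  |....3f.%.......U|    
00000020  b9 b9 b9 b9 b9 b9 e4 e7  e1 e1 57 5e d9 ec 7e 20  |..........W^..~ |    
00000030  3c 12 20 52 39 c0 1f e4  99 b5 aa d3 52 19 1b 6a  |<. R9.......R..j|    
00000040  cb c1 10 db 1b b2 a0 c3  d7 d7 d7 d7 39 6e 37 d9  |............9n7.|    
00000050  8c 63 e2                                          |.c.             |    
                                                                                  
                                                                                  
                                                                                  
                                                                                  
                                                                                  


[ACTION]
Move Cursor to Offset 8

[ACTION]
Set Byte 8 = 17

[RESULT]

00000000  90 f7 e7 e4 61 ce 39 57  17 4b 0a fa 56 dd dd dd  |....a.9W.K..V...|    
00000010  dd dd dd dd 33 66 b0 25  ac ac ac ac ac ac b8 55  |....3f.%.......U|    
00000020  b9 b9 b9 b9 b9 b9 e4 e7  e1 e1 57 5e d9 ec 7e 20  |..........W^..~ |    
00000030  3c 12 20 52 39 c0 1f e4  99 b5 aa d3 52 19 1b 6a  |<. R9.......R..j|    
00000040  cb c1 10 db 1b b2 a0 c3  d7 d7 d7 d7 39 6e 37 d9  |............9n7.|    
00000050  8c 63 e2                                          |.c.             |    
                                                                                  
                                                                                  
                                                                                  
                                                                                  
                                                                                  


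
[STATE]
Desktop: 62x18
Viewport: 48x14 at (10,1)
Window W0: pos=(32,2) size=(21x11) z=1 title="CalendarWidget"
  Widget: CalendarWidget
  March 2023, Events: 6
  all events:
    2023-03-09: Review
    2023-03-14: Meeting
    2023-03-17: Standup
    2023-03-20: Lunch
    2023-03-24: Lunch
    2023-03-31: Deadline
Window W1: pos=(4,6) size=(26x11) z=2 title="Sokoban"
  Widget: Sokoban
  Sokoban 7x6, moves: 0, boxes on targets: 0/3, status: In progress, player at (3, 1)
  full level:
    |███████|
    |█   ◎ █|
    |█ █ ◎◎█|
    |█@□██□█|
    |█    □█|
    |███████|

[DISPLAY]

                                                
                      ┏━━━━━━━━━━━━━━━━━━━┓     
                      ┃ CalendarWidget    ┃     
                      ┠───────────────────┨     
                      ┃     March 2023    ┃     
━━━━━━━━━━━━━━━━━━━┓  ┃Mo Tu We Th Fr Sa S┃     
ban                ┃  ┃       1  2  3  4  ┃     
───────────────────┨  ┃ 6  7  8  9* 10 11 ┃     
██                 ┃  ┃13 14* 15 16 17* 18┃     
 █                 ┃  ┃20* 21 22 23 24* 25┃     
◎█                 ┃  ┃27 28 29 30 31*    ┃     
□█                 ┃  ┗━━━━━━━━━━━━━━━━━━━┛     
□█                 ┃                            
██                 ┃                            


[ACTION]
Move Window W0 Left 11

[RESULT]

                                                
           ┏━━━━━━━━━━━━━━━━━━━┓                
           ┃ CalendarWidget    ┃                
           ┠───────────────────┨                
           ┃     March 2023    ┃                
━━━━━━━━━━━━━━━━━━━┓ Th Fr Sa S┃                
ban                ┃  2  3  4  ┃                
───────────────────┨  9* 10 11 ┃                
██                 ┃5 16 17* 18┃                
 █                 ┃2 23 24* 25┃                
◎█                 ┃ 30 31*    ┃                
□█                 ┃━━━━━━━━━━━┛                
□█                 ┃                            
██                 ┃                            


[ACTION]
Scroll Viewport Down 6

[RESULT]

           ┠───────────────────┨                
           ┃     March 2023    ┃                
━━━━━━━━━━━━━━━━━━━┓ Th Fr Sa S┃                
ban                ┃  2  3  4  ┃                
───────────────────┨  9* 10 11 ┃                
██                 ┃5 16 17* 18┃                
 █                 ┃2 23 24* 25┃                
◎█                 ┃ 30 31*    ┃                
□█                 ┃━━━━━━━━━━━┛                
□█                 ┃                            
██                 ┃                            
: 0  0/3           ┃                            
━━━━━━━━━━━━━━━━━━━┛                            
                                                


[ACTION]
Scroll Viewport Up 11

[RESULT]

                                                
                                                
           ┏━━━━━━━━━━━━━━━━━━━┓                
           ┃ CalendarWidget    ┃                
           ┠───────────────────┨                
           ┃     March 2023    ┃                
━━━━━━━━━━━━━━━━━━━┓ Th Fr Sa S┃                
ban                ┃  2  3  4  ┃                
───────────────────┨  9* 10 11 ┃                
██                 ┃5 16 17* 18┃                
 █                 ┃2 23 24* 25┃                
◎█                 ┃ 30 31*    ┃                
□█                 ┃━━━━━━━━━━━┛                
□█                 ┃                            


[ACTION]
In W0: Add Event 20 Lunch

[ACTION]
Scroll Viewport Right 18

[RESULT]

                                                
                                                
       ┏━━━━━━━━━━━━━━━━━━━┓                    
       ┃ CalendarWidget    ┃                    
       ┠───────────────────┨                    
       ┃     March 2023    ┃                    
━━━━━━━━━━━━━━━┓ Th Fr Sa S┃                    
               ┃  2  3  4  ┃                    
───────────────┨  9* 10 11 ┃                    
               ┃5 16 17* 18┃                    
               ┃2 23 24* 25┃                    
               ┃ 30 31*    ┃                    
               ┃━━━━━━━━━━━┛                    
               ┃                                


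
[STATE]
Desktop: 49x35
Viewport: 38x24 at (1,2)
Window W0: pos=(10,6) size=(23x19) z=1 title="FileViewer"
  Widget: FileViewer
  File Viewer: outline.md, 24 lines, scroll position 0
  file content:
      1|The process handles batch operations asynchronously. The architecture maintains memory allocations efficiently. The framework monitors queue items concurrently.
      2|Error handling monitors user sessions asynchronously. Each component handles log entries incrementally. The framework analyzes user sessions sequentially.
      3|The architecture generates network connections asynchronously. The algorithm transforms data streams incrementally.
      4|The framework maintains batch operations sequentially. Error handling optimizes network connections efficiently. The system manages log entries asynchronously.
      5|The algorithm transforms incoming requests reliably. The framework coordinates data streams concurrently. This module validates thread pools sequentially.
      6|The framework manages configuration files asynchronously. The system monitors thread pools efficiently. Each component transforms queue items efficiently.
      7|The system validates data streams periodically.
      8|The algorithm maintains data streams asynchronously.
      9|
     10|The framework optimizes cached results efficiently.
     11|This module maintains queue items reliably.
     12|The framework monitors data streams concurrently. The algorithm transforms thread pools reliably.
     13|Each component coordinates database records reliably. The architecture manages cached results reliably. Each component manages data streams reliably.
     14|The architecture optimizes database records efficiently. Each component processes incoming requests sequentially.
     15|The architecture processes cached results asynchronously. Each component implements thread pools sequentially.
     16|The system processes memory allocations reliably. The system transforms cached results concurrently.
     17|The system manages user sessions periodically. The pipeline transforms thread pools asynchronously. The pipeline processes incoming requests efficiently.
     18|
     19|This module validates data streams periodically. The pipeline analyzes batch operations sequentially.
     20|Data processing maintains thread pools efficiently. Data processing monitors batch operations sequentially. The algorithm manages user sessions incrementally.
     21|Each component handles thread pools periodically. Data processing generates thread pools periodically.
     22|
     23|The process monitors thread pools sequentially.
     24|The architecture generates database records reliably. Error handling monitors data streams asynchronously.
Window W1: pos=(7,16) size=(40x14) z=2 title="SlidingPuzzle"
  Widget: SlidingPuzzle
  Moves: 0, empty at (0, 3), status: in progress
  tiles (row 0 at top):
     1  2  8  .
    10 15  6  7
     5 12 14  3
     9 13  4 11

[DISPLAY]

                                      
                                      
                                      
                                      
         ┏━━━━━━━━━━━━━━━━━━━━━┓      
         ┃ FileViewer          ┃      
         ┠─────────────────────┨      
         ┃The process handles ▲┃      
         ┃Error handling monit█┃      
         ┃The architecture gen░┃      
         ┃The framework mainta░┃      
         ┃The algorithm transf░┃      
         ┃The framework manage░┃      
         ┃The system validates░┃      
      ┏━━━━━━━━━━━━━━━━━━━━━━━━━━━━━━━
      ┃ SlidingPuzzle                 
      ┠───────────────────────────────
      ┃┌────┬────┬────┬────┐          
      ┃│  1 │  2 │  8 │    │          
      ┃├────┼────┼────┼────┤          
      ┃│ 10 │ 15 │  6 │  7 │          
      ┃├────┼────┼────┼────┤          
      ┃│  5 │ 12 │ 14 │  3 │          
      ┃├────┼────┼────┼────┤          


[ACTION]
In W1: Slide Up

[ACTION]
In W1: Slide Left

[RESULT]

                                      
                                      
                                      
                                      
         ┏━━━━━━━━━━━━━━━━━━━━━┓      
         ┃ FileViewer          ┃      
         ┠─────────────────────┨      
         ┃The process handles ▲┃      
         ┃Error handling monit█┃      
         ┃The architecture gen░┃      
         ┃The framework mainta░┃      
         ┃The algorithm transf░┃      
         ┃The framework manage░┃      
         ┃The system validates░┃      
      ┏━━━━━━━━━━━━━━━━━━━━━━━━━━━━━━━
      ┃ SlidingPuzzle                 
      ┠───────────────────────────────
      ┃┌────┬────┬────┬────┐          
      ┃│  1 │  2 │  8 │  7 │          
      ┃├────┼────┼────┼────┤          
      ┃│ 10 │ 15 │  6 │    │          
      ┃├────┼────┼────┼────┤          
      ┃│  5 │ 12 │ 14 │  3 │          
      ┃├────┼────┼────┼────┤          


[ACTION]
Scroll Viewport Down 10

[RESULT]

         ┃The architecture gen░┃      
         ┃The framework mainta░┃      
         ┃The algorithm transf░┃      
         ┃The framework manage░┃      
         ┃The system validates░┃      
      ┏━━━━━━━━━━━━━━━━━━━━━━━━━━━━━━━
      ┃ SlidingPuzzle                 
      ┠───────────────────────────────
      ┃┌────┬────┬────┬────┐          
      ┃│  1 │  2 │  8 │  7 │          
      ┃├────┼────┼────┼────┤          
      ┃│ 10 │ 15 │  6 │    │          
      ┃├────┼────┼────┼────┤          
      ┃│  5 │ 12 │ 14 │  3 │          
      ┃├────┼────┼────┼────┤          
      ┃│  9 │ 13 │  4 │ 11 │          
      ┃└────┴────┴────┴────┘          
      ┃Moves: 1                       
      ┗━━━━━━━━━━━━━━━━━━━━━━━━━━━━━━━
                                      
                                      
                                      
                                      
                                      


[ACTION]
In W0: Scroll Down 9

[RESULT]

         ┃The framework monito░┃      
         ┃Each component coord░┃      
         ┃The architecture opt░┃      
         ┃The architecture pro░┃      
         ┃The system processes░┃      
      ┏━━━━━━━━━━━━━━━━━━━━━━━━━━━━━━━
      ┃ SlidingPuzzle                 
      ┠───────────────────────────────
      ┃┌────┬────┬────┬────┐          
      ┃│  1 │  2 │  8 │  7 │          
      ┃├────┼────┼────┼────┤          
      ┃│ 10 │ 15 │  6 │    │          
      ┃├────┼────┼────┼────┤          
      ┃│  5 │ 12 │ 14 │  3 │          
      ┃├────┼────┼────┼────┤          
      ┃│  9 │ 13 │  4 │ 11 │          
      ┃└────┴────┴────┴────┘          
      ┃Moves: 1                       
      ┗━━━━━━━━━━━━━━━━━━━━━━━━━━━━━━━
                                      
                                      
                                      
                                      
                                      


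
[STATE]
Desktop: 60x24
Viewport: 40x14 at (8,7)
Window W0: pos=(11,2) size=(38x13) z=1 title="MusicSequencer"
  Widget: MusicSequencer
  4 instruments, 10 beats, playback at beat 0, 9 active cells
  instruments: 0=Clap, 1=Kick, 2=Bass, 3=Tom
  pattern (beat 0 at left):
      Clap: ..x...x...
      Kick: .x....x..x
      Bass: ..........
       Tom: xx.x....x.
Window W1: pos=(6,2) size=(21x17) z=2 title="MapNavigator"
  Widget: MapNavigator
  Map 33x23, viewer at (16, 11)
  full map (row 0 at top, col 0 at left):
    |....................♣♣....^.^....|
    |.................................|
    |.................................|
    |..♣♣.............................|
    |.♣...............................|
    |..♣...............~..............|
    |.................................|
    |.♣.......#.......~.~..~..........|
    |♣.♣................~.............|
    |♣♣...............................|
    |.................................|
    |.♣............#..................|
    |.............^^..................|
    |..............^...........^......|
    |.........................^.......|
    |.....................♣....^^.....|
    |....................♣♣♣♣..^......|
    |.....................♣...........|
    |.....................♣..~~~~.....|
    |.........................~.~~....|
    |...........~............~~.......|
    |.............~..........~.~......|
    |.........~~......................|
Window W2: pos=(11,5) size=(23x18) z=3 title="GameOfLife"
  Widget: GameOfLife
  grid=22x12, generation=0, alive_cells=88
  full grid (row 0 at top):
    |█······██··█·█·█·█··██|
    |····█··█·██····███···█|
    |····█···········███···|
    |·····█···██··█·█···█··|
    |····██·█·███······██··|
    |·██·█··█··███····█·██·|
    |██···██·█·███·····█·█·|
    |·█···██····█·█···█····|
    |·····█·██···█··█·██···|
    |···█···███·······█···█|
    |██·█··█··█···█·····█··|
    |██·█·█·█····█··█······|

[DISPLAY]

.#.┠─────────────────────┨              
...┃Gen: 0               ┃              
...┃█······██··█·█·█·█··█┃              
...┃····█··█·██····███···┃              
...┃····█···········███··┃              
...┃·····█···██··█·█···█·┃              
...┃····██·█·███······██·┃              
...┃·██·█··█··███····█·██┃━━━━━━━━━━━━━━
...┃██···██·█·███·····█·█┃              
...┃·█···██····█·█···█···┃              
...┃·····█·██···█··█·██··┃              
━━━┃···█···███·······█···┃              
   ┃██·█··█··█···█·····█·┃              
   ┃██·█·█·█····█··█·····┃              


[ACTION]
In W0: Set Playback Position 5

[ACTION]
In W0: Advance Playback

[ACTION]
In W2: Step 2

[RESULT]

.#.┠─────────────────────┨              
...┃Gen: 2               ┃              
...┃·······█··█···███···█┃              
...┃······██··█··█··█··██┃              
...┃····██········█····██┃              
...┃···█··████···········┃              
...┃·█·····██············┃              
...┃███··············███·┃━━━━━━━━━━━━━━
...┃····██···██·········█┃              
...┃██·██···█·█·██··█··█·┃              
...┃·█··██···············┃              
━━━┃·██·█···███·····███··┃              
   ┃█··██················┃              
   ┃███··█···············┃              


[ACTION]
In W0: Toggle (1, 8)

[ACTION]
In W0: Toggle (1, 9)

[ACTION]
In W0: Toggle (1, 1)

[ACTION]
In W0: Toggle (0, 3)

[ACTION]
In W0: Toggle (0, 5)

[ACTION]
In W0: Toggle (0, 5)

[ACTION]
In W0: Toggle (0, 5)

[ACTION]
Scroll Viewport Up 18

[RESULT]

                                        
                                        
━━━━━━━━━━━━━━━━━━┓━━━━━━━━━━━━━━━━━━━━━
MapNavigator      ┃                     
──────────────────┨─────────────────────
...┏━━━━━━━━━━━━━━━━━━━━━┓              
...┃ GameOfLife          ┃              
.#.┠─────────────────────┨              
...┃Gen: 2               ┃              
...┃·······█··█···███···█┃              
...┃······██··█··█··█··██┃              
...┃····██········█····██┃              
...┃···█··████···········┃              
...┃·█·····██············┃              


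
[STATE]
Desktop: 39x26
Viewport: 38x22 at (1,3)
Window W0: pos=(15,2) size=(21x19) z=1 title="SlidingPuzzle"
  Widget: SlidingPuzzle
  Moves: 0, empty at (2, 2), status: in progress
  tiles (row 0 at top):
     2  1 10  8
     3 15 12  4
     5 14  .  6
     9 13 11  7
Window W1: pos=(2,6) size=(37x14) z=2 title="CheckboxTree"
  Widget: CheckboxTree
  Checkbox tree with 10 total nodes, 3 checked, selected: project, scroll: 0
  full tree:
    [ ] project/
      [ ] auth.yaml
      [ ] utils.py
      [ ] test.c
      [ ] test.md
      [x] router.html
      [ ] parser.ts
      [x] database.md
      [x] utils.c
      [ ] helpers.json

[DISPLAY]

              ┃ SlidingPuzzle     ┃   
              ┠───────────────────┨   
              ┃┌────┬────┬────┬───┃   
 ┏━━━━━━━━━━━━━━━━━━━━━━━━━━━━━━━━━━━┓
 ┃ CheckboxTree                      ┃
 ┠───────────────────────────────────┨
 ┃>[-] project/                      ┃
 ┃   [ ] auth.yaml                   ┃
 ┃   [ ] utils.py                    ┃
 ┃   [ ] test.c                      ┃
 ┃   [ ] test.md                     ┃
 ┃   [x] router.html                 ┃
 ┃   [ ] parser.ts                   ┃
 ┃   [x] database.md                 ┃
 ┃   [x] utils.c                     ┃
 ┃   [ ] helpers.json                ┃
 ┗━━━━━━━━━━━━━━━━━━━━━━━━━━━━━━━━━━━┛
              ┗━━━━━━━━━━━━━━━━━━━┛   
                                      
                                      
                                      
                                      


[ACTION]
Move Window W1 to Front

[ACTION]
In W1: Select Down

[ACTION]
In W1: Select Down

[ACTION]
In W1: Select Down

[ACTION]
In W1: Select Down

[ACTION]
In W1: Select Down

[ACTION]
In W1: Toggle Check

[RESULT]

              ┃ SlidingPuzzle     ┃   
              ┠───────────────────┨   
              ┃┌────┬────┬────┬───┃   
 ┏━━━━━━━━━━━━━━━━━━━━━━━━━━━━━━━━━━━┓
 ┃ CheckboxTree                      ┃
 ┠───────────────────────────────────┨
 ┃ [-] project/                      ┃
 ┃   [ ] auth.yaml                   ┃
 ┃   [ ] utils.py                    ┃
 ┃   [ ] test.c                      ┃
 ┃   [ ] test.md                     ┃
 ┃>  [ ] router.html                 ┃
 ┃   [ ] parser.ts                   ┃
 ┃   [x] database.md                 ┃
 ┃   [x] utils.c                     ┃
 ┃   [ ] helpers.json                ┃
 ┗━━━━━━━━━━━━━━━━━━━━━━━━━━━━━━━━━━━┛
              ┗━━━━━━━━━━━━━━━━━━━┛   
                                      
                                      
                                      
                                      


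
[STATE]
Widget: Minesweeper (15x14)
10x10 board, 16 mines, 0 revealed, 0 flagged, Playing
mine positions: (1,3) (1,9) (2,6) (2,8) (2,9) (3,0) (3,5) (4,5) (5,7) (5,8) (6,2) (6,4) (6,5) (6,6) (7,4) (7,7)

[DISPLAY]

■■■■■■■■■■     
■■■■■■■■■■     
■■■■■■■■■■     
■■■■■■■■■■     
■■■■■■■■■■     
■■■■■■■■■■     
■■■■■■■■■■     
■■■■■■■■■■     
■■■■■■■■■■     
■■■■■■■■■■     
               
               
               
               


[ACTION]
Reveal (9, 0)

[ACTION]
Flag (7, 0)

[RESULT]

■■■■■■■■■■     
■■■■■■■■■■     
■■■■■■■■■■     
■■■■■■■■■■     
11■■■■■■■■     
 1■■■■■■■■     
 1■■■■■■31     
 113■■■■1      
   111111      
               
               
               
               
               


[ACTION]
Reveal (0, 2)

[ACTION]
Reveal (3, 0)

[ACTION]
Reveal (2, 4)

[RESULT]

■■1■■■■■■■     
■■■✹■■■■■✹     
■■■■■■✹■✹✹     
✹■■■■✹■■■■     
11■■■✹■■■■     
 1■■■■■✹✹■     
 1✹■✹✹✹■31     
 113✹■■✹1      
   111111      
               
               
               
               
               


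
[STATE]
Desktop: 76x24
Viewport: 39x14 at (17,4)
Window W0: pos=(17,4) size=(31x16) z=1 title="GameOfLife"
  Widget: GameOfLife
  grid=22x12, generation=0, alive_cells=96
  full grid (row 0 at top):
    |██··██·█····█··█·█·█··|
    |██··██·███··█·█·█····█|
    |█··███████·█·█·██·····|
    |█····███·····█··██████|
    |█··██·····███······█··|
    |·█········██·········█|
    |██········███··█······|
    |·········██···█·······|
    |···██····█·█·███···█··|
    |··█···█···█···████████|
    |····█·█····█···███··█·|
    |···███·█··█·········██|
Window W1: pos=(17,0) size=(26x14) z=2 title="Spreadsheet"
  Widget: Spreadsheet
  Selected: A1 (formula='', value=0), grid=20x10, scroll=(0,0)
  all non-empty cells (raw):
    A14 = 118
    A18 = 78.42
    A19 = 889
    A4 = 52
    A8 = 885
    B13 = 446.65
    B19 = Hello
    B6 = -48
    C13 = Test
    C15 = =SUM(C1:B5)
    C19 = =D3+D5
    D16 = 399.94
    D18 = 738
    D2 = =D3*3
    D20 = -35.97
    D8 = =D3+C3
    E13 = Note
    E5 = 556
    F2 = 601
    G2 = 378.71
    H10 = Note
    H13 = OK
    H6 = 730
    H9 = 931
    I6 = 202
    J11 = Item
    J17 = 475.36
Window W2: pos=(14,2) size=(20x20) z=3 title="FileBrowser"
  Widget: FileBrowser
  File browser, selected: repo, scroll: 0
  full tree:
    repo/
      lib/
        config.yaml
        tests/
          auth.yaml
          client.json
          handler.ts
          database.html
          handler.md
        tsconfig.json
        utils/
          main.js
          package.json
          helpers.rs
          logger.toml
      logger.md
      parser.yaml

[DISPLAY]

────────────────┨       C┃━━━━┓        
[-] repo/       ┃--------┃    ┃        
  [+] lib/      ┃   0    ┃────┨        
  logger.md     ┃   0    ┃    ┃        
  parser.yaml   ┃   0    ┃    ┃        
                ┃   0    ┃    ┃        
                ┃   0    ┃    ┃        
                ┃ -48    ┃    ┃        
                ┃   0    ┃    ┃        
                ┃━━━━━━━━┛    ┃        
                ┃······       ┃        
                ┃······       ┃        
                ┃···█··       ┃        
                ┃██████       ┃        


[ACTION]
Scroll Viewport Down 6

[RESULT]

                ┃   0    ┃    ┃        
                ┃ -48    ┃    ┃        
                ┃   0    ┃    ┃        
                ┃━━━━━━━━┛    ┃        
                ┃······       ┃        
                ┃······       ┃        
                ┃···█··       ┃        
                ┃██████       ┃        
                ┃██··█·       ┃        
                ┃━━━━━━━━━━━━━┛        
                ┃                      
━━━━━━━━━━━━━━━━┛                      
                                       
                                       


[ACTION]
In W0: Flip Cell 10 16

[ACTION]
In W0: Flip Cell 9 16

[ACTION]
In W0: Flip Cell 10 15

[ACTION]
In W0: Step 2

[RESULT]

                ┃   0    ┃    ┃        
                ┃ -48    ┃    ┃        
                ┃   0    ┃    ┃        
                ┃━━━━━━━━┛    ┃        
                ┃······       ┃        
                ┃······       ┃        
                ┃█·····       ┃        
                ┃·██···       ┃        
                ┃██··██       ┃        
                ┃━━━━━━━━━━━━━┛        
                ┃                      
━━━━━━━━━━━━━━━━┛                      
                                       
                                       


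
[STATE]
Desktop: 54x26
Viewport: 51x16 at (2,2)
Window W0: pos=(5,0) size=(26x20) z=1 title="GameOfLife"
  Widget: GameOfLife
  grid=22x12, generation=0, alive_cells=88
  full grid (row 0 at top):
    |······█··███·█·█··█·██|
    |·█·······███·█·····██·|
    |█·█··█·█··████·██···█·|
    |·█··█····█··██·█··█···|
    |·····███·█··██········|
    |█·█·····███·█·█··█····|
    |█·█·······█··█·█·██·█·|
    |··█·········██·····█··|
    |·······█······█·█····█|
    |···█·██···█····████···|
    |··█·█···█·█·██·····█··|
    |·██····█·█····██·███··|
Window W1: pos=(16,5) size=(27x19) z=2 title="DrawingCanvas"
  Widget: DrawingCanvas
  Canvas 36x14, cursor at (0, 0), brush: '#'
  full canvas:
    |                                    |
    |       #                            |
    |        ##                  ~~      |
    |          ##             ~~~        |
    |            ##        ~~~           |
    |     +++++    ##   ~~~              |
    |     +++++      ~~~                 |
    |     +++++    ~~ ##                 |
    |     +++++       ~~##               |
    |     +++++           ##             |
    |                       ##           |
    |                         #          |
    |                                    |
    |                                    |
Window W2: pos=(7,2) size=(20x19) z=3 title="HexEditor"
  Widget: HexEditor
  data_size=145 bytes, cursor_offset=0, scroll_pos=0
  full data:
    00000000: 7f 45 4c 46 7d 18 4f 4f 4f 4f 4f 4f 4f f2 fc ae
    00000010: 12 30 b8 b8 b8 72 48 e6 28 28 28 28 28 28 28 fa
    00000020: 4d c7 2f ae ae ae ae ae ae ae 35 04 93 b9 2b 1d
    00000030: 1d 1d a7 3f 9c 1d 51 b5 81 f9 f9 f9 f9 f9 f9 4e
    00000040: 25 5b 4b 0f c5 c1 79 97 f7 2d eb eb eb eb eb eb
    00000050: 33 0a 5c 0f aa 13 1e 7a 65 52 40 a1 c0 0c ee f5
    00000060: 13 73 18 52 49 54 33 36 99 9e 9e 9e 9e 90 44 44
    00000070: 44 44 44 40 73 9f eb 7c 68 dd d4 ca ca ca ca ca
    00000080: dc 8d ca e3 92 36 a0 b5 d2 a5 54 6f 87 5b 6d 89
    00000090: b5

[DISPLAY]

   ┠─┏━━━━━━━━━━━━━━━━━━┓───┨                      
   ┃G┃ HexEditor        ┃   ┃                      
   ┃·┠──────────────────┨█  ┃                      
   ┃·┃00000000  7F 45 4c┃━━━━━━━━━━━━━━━┓          
   ┃█┃00000010  12 30 b8┃nvas           ┃          
   ┃·┃00000020  4d c7 2f┃───────────────┨          
   ┃·┃00000030  1d 1d a7┃               ┃          
   ┃█┃00000040  25 5b 4b┃               ┃          
   ┃█┃00000050  33 0a 5c┃               ┃          
   ┃·┃00000060  13 73 18┃##             ┃          
   ┃·┃00000070  44 44 44┃  ##        ~~~┃          
   ┃·┃00000080  dc 8d ca┃    ##   ~~~   ┃          
   ┃·┃00000090  b5      ┃      ~~~      ┃          
   ┃·┃                  ┃    ~~ ##      ┃          
   ┃ ┃                  ┃       ~~##    ┃          
   ┃ ┃                  ┃           ##  ┃          


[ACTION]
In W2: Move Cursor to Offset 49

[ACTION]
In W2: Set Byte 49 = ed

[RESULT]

   ┠─┏━━━━━━━━━━━━━━━━━━┓───┨                      
   ┃G┃ HexEditor        ┃   ┃                      
   ┃·┠──────────────────┨█  ┃                      
   ┃·┃00000000  7f 45 4c┃━━━━━━━━━━━━━━━┓          
   ┃█┃00000010  12 30 b8┃nvas           ┃          
   ┃·┃00000020  4d c7 2f┃───────────────┨          
   ┃·┃00000030  1d ED a7┃               ┃          
   ┃█┃00000040  25 5b 4b┃               ┃          
   ┃█┃00000050  33 0a 5c┃               ┃          
   ┃·┃00000060  13 73 18┃##             ┃          
   ┃·┃00000070  44 44 44┃  ##        ~~~┃          
   ┃·┃00000080  dc 8d ca┃    ##   ~~~   ┃          
   ┃·┃00000090  b5      ┃      ~~~      ┃          
   ┃·┃                  ┃    ~~ ##      ┃          
   ┃ ┃                  ┃       ~~##    ┃          
   ┃ ┃                  ┃           ##  ┃          


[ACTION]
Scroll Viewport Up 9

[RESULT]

   ┏━━━━━━━━━━━━━━━━━━━━━━━━┓                      
   ┃ GameOfLife             ┃                      
   ┠─┏━━━━━━━━━━━━━━━━━━┓───┨                      
   ┃G┃ HexEditor        ┃   ┃                      
   ┃·┠──────────────────┨█  ┃                      
   ┃·┃00000000  7f 45 4c┃━━━━━━━━━━━━━━━┓          
   ┃█┃00000010  12 30 b8┃nvas           ┃          
   ┃·┃00000020  4d c7 2f┃───────────────┨          
   ┃·┃00000030  1d ED a7┃               ┃          
   ┃█┃00000040  25 5b 4b┃               ┃          
   ┃█┃00000050  33 0a 5c┃               ┃          
   ┃·┃00000060  13 73 18┃##             ┃          
   ┃·┃00000070  44 44 44┃  ##        ~~~┃          
   ┃·┃00000080  dc 8d ca┃    ##   ~~~   ┃          
   ┃·┃00000090  b5      ┃      ~~~      ┃          
   ┃·┃                  ┃    ~~ ##      ┃          


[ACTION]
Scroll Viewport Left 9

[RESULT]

     ┏━━━━━━━━━━━━━━━━━━━━━━━━┓                    
     ┃ GameOfLife             ┃                    
     ┠─┏━━━━━━━━━━━━━━━━━━┓───┨                    
     ┃G┃ HexEditor        ┃   ┃                    
     ┃·┠──────────────────┨█  ┃                    
     ┃·┃00000000  7f 45 4c┃━━━━━━━━━━━━━━━┓        
     ┃█┃00000010  12 30 b8┃nvas           ┃        
     ┃·┃00000020  4d c7 2f┃───────────────┨        
     ┃·┃00000030  1d ED a7┃               ┃        
     ┃█┃00000040  25 5b 4b┃               ┃        
     ┃█┃00000050  33 0a 5c┃               ┃        
     ┃·┃00000060  13 73 18┃##             ┃        
     ┃·┃00000070  44 44 44┃  ##        ~~~┃        
     ┃·┃00000080  dc 8d ca┃    ##   ~~~   ┃        
     ┃·┃00000090  b5      ┃      ~~~      ┃        
     ┃·┃                  ┃    ~~ ##      ┃        
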